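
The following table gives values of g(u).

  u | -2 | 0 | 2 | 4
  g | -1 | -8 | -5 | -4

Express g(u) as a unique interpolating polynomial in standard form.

g(u) = -(1/4)u^3 + (5/4)u^2 - 8

Build the Lagrange basis polynomials:
L_0(u) = u(u - 2)(u - 4) / [-48] = -(1/48)u^3 + (1/8)u^2 - (1/6)u
L_1(u) = (u + 2)(u - 2)(u - 4) / [16] = (1/16)u^3 - (1/4)u^2 - (1/4)u + 1
L_2(u) = (u + 2)u(u - 4) / [-16] = -(1/16)u^3 + (1/8)u^2 + (1/2)u
L_3(u) = (u + 2)u(u - 2) / [48] = (1/48)u^3 - (1/12)u
g(u) = (-1)·L_0 + (-8)·L_1 + (-5)·L_2 + (-4)·L_3
  (-1)·L_0(u) = (1/48)u^3 - (1/8)u^2 + (1/6)u
  (-8)·L_1(u) = -(1/2)u^3 + 2u^2 + 2u - 8
  (-5)·L_2(u) = (5/16)u^3 - (5/8)u^2 - (5/2)u
  (-4)·L_3(u) = -(1/12)u^3 + (1/3)u
Adding term by term: -(1/4)u^3 + (5/4)u^2 - 8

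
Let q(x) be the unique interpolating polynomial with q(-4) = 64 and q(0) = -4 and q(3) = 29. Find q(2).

10

L_0(2) = (2)·(-1)/[(-4)·(-7)] = -1/14
L_1(2) = (6)·(-1)/[(4)·(-3)] = 1/2
L_2(2) = (6)·(2)/[(7)·(3)] = 4/7
Sum: 64·(-1/14) + (-4)·(1/2) + 29·(4/7) = 10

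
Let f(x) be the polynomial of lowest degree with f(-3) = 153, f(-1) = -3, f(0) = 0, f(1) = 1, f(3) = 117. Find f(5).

1065

Using Newton's divided-difference form:
f[-3,-1] = (-3 - 153) / (-1 - (-3)) = -78
f[-1,0] = (0 - (-3)) / (0 - (-1)) = 3
f[0,1] = (1 - 0) / (1 - 0) = 1
f[1,3] = (117 - 1) / (3 - 1) = 58
f[-3,-1,0] = (3 - (-78)) / (0 - (-3)) = 27
f[-1,0,1] = (1 - 3) / (1 - (-1)) = -1
f[0,1,3] = (58 - 1) / (3 - 0) = 19
f[-3,-1,0,1] = (-1 - 27) / (1 - (-3)) = -7
f[-1,0,1,3] = (19 - (-1)) / (3 - (-1)) = 5
f[-3,-1,0,1,3] = (5 - (-7)) / (3 - (-3)) = 2
f(5) = 153 + (-78)·(8) + 27·(8)·(6) + (-7)·(8)·(6)·(5) + 2·(8)·(6)·(5)·(4) = 1065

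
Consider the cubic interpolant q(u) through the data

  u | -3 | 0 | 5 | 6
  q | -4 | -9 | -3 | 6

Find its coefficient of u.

-389/180

Build the Lagrange basis polynomials:
L_0(u) = u(u - 5)(u - 6) / [-216] = -(1/216)u^3 + (11/216)u^2 - (5/36)u
L_1(u) = (u + 3)(u - 5)(u - 6) / [90] = (1/90)u^3 - (4/45)u^2 - (1/30)u + 1
L_2(u) = (u + 3)u(u - 6) / [-40] = -(1/40)u^3 + (3/40)u^2 + (9/20)u
L_3(u) = (u + 3)u(u - 5) / [54] = (1/54)u^3 - (1/27)u^2 - (5/18)u
q(u) = (-4)·L_0 + (-9)·L_1 + (-3)·L_2 + 6·L_3
Only the coefficient of u is needed; take it from each L_i and combine:
(-4)·(-5/36) + (-9)·(-1/30) + (-3)·(9/20) + 6·(-5/18) = -389/180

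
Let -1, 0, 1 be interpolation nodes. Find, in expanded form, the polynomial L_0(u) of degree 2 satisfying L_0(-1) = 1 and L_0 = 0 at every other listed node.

L_0(u) = (1/2)u^2 - (1/2)u

L_0(u) = u(u - 1) / [(-1)·(-2)]
       = (u^2 - u) / (2)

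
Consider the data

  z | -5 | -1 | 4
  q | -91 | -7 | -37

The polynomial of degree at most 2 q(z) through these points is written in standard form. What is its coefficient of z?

L_0(z) = (z + 1)(z - 4) / [36] = (1/36)z^2 - (1/12)z - 1/9
L_1(z) = (z + 5)(z - 4) / [-20] = -(1/20)z^2 - (1/20)z + 1
L_2(z) = (z + 5)(z + 1) / [45] = (1/45)z^2 + (2/15)z + 1/9
q(z) = (-91)·L_0 + (-7)·L_1 + (-37)·L_2
Only the coefficient of z is needed; take it from each L_i and combine:
(-91)·(-1/12) + (-7)·(-1/20) + (-37)·(2/15) = 3

3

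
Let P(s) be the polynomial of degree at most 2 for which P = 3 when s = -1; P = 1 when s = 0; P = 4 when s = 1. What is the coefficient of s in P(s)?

1/2

Build the Lagrange basis polynomials:
L_0(s) = s(s - 1) / [2] = (1/2)s^2 - (1/2)s
L_1(s) = (s + 1)(s - 1) / [-1] = -s^2 + 1
L_2(s) = (s + 1)s / [2] = (1/2)s^2 + (1/2)s
P(s) = 3·L_0 + 1·L_1 + 4·L_2
Only the coefficient of s is needed; take it from each L_i and combine:
3·(-1/2) + 1·(0) + 4·(1/2) = 1/2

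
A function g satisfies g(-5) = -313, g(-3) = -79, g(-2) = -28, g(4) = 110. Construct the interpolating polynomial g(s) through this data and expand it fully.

g(s) = 2s^3 - 2s^2 + 3s + 2

Newton's divided differences:
g[-5,-3] = (-79 - (-313)) / (-3 - (-5)) = 117
g[-3,-2] = (-28 - (-79)) / (-2 - (-3)) = 51
g[-2,4] = (110 - (-28)) / (4 - (-2)) = 23
g[-5,-3,-2] = (51 - 117) / (-2 - (-5)) = -22
g[-3,-2,4] = (23 - 51) / (4 - (-3)) = -4
g[-5,-3,-2,4] = (-4 - (-22)) / (4 - (-5)) = 2
g(s) = -313 + 117·(s + 5) + (-22)·(s + 5)(s + 3) + 2·(s + 5)(s + 3)(s + 2)
Expanding: g(s) = 2s^3 - 2s^2 + 3s + 2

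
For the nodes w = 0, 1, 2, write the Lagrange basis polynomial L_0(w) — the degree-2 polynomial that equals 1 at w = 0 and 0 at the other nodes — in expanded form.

L_0(w) = (w - 1)(w - 2) / [(-1)·(-2)]
       = (w^2 - 3w + 2) / (2)

L_0(w) = (1/2)w^2 - (3/2)w + 1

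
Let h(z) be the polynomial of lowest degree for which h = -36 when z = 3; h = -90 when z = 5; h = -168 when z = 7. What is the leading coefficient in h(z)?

-3

Build the Lagrange basis polynomials:
L_0(z) = (z - 5)(z - 7) / [8] = (1/8)z^2 - (3/2)z + 35/8
L_1(z) = (z - 3)(z - 7) / [-4] = -(1/4)z^2 + (5/2)z - 21/4
L_2(z) = (z - 3)(z - 5) / [8] = (1/8)z^2 - z + 15/8
h(z) = (-36)·L_0 + (-90)·L_1 + (-168)·L_2
Only the coefficient of z^2 is needed; take it from each L_i and combine:
(-36)·(1/8) + (-90)·(-1/4) + (-168)·(1/8) = -3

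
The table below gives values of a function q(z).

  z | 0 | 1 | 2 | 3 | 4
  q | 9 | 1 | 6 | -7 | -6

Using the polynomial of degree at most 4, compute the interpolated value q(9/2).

L_0(9/2) = (7/2)·(5/2)·(3/2)·(1/2)/[(-1)·(-2)·(-3)·(-4)] = 35/128
L_1(9/2) = (9/2)·(5/2)·(3/2)·(1/2)/[(1)·(-1)·(-2)·(-3)] = -45/32
L_2(9/2) = (9/2)·(7/2)·(3/2)·(1/2)/[(2)·(1)·(-1)·(-2)] = 189/64
L_3(9/2) = (9/2)·(7/2)·(5/2)·(1/2)/[(3)·(2)·(1)·(-1)] = -105/32
L_4(9/2) = (9/2)·(7/2)·(5/2)·(3/2)/[(4)·(3)·(2)·(1)] = 315/128
Sum: 9·(35/128) + 1·(-45/32) + 6·(189/64) + (-7)·(-105/32) + (-6)·(315/128) = 3453/128

3453/128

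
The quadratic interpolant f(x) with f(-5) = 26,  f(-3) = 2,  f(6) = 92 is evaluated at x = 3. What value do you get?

Evaluate each Lagrange basis at x = 3:
L_0(3) = (6)·(-3)/[(-2)·(-11)] = -9/11
L_1(3) = (8)·(-3)/[(2)·(-9)] = 4/3
L_2(3) = (8)·(6)/[(11)·(9)] = 16/33
Sum: 26·(-9/11) + 2·(4/3) + 92·(16/33) = 26

26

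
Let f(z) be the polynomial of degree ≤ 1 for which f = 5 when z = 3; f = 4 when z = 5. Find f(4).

9/2

Evaluate each Lagrange basis at z = 4:
L_0(4) = (-1)/[(-2)] = 1/2
L_1(4) = (1)/[(2)] = 1/2
Sum: 5·(1/2) + 4·(1/2) = 9/2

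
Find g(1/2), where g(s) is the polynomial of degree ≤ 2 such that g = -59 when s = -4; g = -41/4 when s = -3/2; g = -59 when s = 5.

7/4

Using Newton's divided-difference form:
g[-4,-3/2] = (-41/4 - (-59)) / (-3/2 - (-4)) = 39/2
g[-3/2,5] = (-59 - (-41/4)) / (5 - (-3/2)) = -15/2
g[-4,-3/2,5] = (-15/2 - 39/2) / (5 - (-4)) = -3
g(1/2) = -59 + (39/2)·(9/2) + (-3)·(9/2)·(2) = 7/4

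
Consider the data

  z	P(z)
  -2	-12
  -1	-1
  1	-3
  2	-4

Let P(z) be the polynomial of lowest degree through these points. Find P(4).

Using Newton's divided-difference form:
P[-2,-1] = (-1 - (-12)) / (-1 - (-2)) = 11
P[-1,1] = (-3 - (-1)) / (1 - (-1)) = -1
P[1,2] = (-4 - (-3)) / (2 - 1) = -1
P[-2,-1,1] = (-1 - 11) / (1 - (-2)) = -4
P[-1,1,2] = (-1 - (-1)) / (2 - (-1)) = 0
P[-2,-1,1,2] = (0 - (-4)) / (2 - (-2)) = 1
P(4) = -12 + 11·(6) + (-4)·(6)·(5) + 1·(6)·(5)·(3) = 24

24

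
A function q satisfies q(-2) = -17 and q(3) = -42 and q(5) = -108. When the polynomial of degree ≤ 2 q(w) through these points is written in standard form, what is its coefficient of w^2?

Build the Lagrange basis polynomials:
L_0(w) = (w - 3)(w - 5) / [35] = (1/35)w^2 - (8/35)w + 3/7
L_1(w) = (w + 2)(w - 5) / [-10] = -(1/10)w^2 + (3/10)w + 1
L_2(w) = (w + 2)(w - 3) / [14] = (1/14)w^2 - (1/14)w - 3/7
q(w) = (-17)·L_0 + (-42)·L_1 + (-108)·L_2
Only the coefficient of w^2 is needed; take it from each L_i and combine:
(-17)·(1/35) + (-42)·(-1/10) + (-108)·(1/14) = -4

-4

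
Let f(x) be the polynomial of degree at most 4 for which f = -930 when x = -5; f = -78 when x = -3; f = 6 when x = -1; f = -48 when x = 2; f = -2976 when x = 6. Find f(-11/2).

-11319/8

L_0(-11/2) = (-5/2)·(-9/2)·(-15/2)·(-23/2)/[(-2)·(-4)·(-7)·(-11)] = 15525/9856
L_1(-11/2) = (-1/2)·(-9/2)·(-15/2)·(-23/2)/[(2)·(-2)·(-5)·(-9)] = -69/64
L_2(-11/2) = (-1/2)·(-5/2)·(-15/2)·(-23/2)/[(4)·(2)·(-3)·(-7)] = 575/896
L_3(-11/2) = (-1/2)·(-5/2)·(-9/2)·(-23/2)/[(7)·(5)·(3)·(-4)] = -69/448
L_4(-11/2) = (-1/2)·(-5/2)·(-9/2)·(-15/2)/[(11)·(9)·(7)·(4)] = 75/4928
Sum: (-930)·(15525/9856) + (-78)·(-69/64) + 6·(575/896) + (-48)·(-69/448) + (-2976)·(75/4928) = -11319/8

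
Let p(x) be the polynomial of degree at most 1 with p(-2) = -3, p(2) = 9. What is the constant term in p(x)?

Build the Lagrange basis polynomials:
L_0(x) = (x - 2) / [-4] = -(1/4)x + 1/2
L_1(x) = (x + 2) / [4] = (1/4)x + 1/2
p(x) = (-3)·L_0 + 9·L_1
Only the constant term is needed; take it from each L_i and combine:
(-3)·(1/2) + 9·(1/2) = 3

3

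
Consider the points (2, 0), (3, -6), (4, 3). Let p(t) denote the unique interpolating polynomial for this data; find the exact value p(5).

Using Newton's divided-difference form:
p[2,3] = (-6 - 0) / (3 - 2) = -6
p[3,4] = (3 - (-6)) / (4 - 3) = 9
p[2,3,4] = (9 - (-6)) / (4 - 2) = 15/2
p(5) = 0 + (-6)·(3) + (15/2)·(3)·(2) = 27

27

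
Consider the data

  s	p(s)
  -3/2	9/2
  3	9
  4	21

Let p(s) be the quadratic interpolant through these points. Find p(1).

Evaluate each Lagrange basis at s = 1:
L_0(1) = (-2)·(-3)/[(-9/2)·(-11/2)] = 8/33
L_1(1) = (5/2)·(-3)/[(9/2)·(-1)] = 5/3
L_2(1) = (5/2)·(-2)/[(11/2)·(1)] = -10/11
Sum: 9/2·(8/33) + 9·(5/3) + 21·(-10/11) = -3

-3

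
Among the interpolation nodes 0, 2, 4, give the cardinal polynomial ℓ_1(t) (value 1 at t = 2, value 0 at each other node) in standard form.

ℓ_1(t) = -(1/4)t^2 + t

ℓ_1(t) = t(t - 4) / [(2)·(-2)]
       = (t^2 - 4t) / (-4)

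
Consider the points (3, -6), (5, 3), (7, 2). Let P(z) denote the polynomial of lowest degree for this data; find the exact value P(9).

Evaluate each Lagrange basis at z = 9:
L_0(9) = (4)·(2)/[(-2)·(-4)] = 1
L_1(9) = (6)·(2)/[(2)·(-2)] = -3
L_2(9) = (6)·(4)/[(4)·(2)] = 3
Sum: (-6)·(1) + 3·(-3) + 2·(3) = -9

-9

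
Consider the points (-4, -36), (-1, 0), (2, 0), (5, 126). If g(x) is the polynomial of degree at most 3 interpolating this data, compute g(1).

L_0(1) = (2)·(-1)·(-4)/[(-3)·(-6)·(-9)] = -4/81
L_1(1) = (5)·(-1)·(-4)/[(3)·(-3)·(-6)] = 10/27
L_2(1) = (5)·(2)·(-4)/[(6)·(3)·(-3)] = 20/27
L_3(1) = (5)·(2)·(-1)/[(9)·(6)·(3)] = -5/81
Sum: (-36)·(-4/81) + 0 + 0 + 126·(-5/81) = -6

-6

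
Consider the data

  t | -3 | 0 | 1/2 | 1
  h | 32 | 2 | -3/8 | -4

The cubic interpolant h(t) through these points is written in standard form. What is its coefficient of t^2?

-1

L_0(t) = t(t - 1/2)(t - 1) / [-42] = -(1/42)t^3 + (1/28)t^2 - (1/84)t
L_1(t) = (t + 3)(t - 1/2)(t - 1) / [3/2] = (2/3)t^3 + t^2 - (8/3)t + 1
L_2(t) = (t + 3)t(t - 1) / [-7/8] = -(8/7)t^3 - (16/7)t^2 + (24/7)t
L_3(t) = (t + 3)t(t - 1/2) / [2] = (1/2)t^3 + (5/4)t^2 - (3/4)t
h(t) = 32·L_0 + 2·L_1 + (-3/8)·L_2 + (-4)·L_3
Only the coefficient of t^2 is needed; take it from each L_i and combine:
32·(1/28) + 2·(1) + (-3/8)·(-16/7) + (-4)·(5/4) = -1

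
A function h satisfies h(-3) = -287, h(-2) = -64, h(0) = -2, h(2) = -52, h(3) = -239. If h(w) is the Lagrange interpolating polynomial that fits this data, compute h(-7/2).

-8257/16

Evaluate each Lagrange basis at w = -7/2:
L_0(-7/2) = (-3/2)·(-7/2)·(-11/2)·(-13/2)/[(-1)·(-3)·(-5)·(-6)] = 1001/480
L_1(-7/2) = (-1/2)·(-7/2)·(-11/2)·(-13/2)/[(1)·(-2)·(-4)·(-5)] = -1001/640
L_2(-7/2) = (-1/2)·(-3/2)·(-11/2)·(-13/2)/[(3)·(2)·(-2)·(-3)] = 143/192
L_3(-7/2) = (-1/2)·(-3/2)·(-7/2)·(-13/2)/[(5)·(4)·(2)·(-1)] = -273/640
L_4(-7/2) = (-1/2)·(-3/2)·(-7/2)·(-11/2)/[(6)·(5)·(3)·(1)] = 77/480
Sum: (-287)·(1001/480) + (-64)·(-1001/640) + (-2)·(143/192) + (-52)·(-273/640) + (-239)·(77/480) = -8257/16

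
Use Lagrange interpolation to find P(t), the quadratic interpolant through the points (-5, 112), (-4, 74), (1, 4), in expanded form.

P(t) = 4t^2 - 2t + 2

L_0(t) = (t + 4)(t - 1) / [6] = (1/6)t^2 + (1/2)t - 2/3
L_1(t) = (t + 5)(t - 1) / [-5] = -(1/5)t^2 - (4/5)t + 1
L_2(t) = (t + 5)(t + 4) / [30] = (1/30)t^2 + (3/10)t + 2/3
P(t) = 112·L_0 + 74·L_1 + 4·L_2
  112·L_0(t) = (56/3)t^2 + 56t - 224/3
  74·L_1(t) = -(74/5)t^2 - (296/5)t + 74
  4·L_2(t) = (2/15)t^2 + (6/5)t + 8/3
Adding term by term: 4t^2 - 2t + 2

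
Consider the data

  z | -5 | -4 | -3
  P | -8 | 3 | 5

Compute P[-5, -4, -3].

P[-5,-4] = (3 - (-8)) / (-4 - (-5)) = 11
P[-4,-3] = (5 - 3) / (-3 - (-4)) = 2
P[-5,-4,-3] = (2 - 11) / (-3 - (-5)) = -9/2

-9/2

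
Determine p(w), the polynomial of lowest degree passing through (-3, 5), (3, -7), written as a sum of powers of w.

p(w) = -2w - 1

Build the Lagrange basis polynomials:
L_0(w) = (w - 3) / [-6] = -(1/6)w + 1/2
L_1(w) = (w + 3) / [6] = (1/6)w + 1/2
p(w) = 5·L_0 + (-7)·L_1
  5·L_0(w) = -(5/6)w + 5/2
  (-7)·L_1(w) = -(7/6)w - 7/2
Adding term by term: -2w - 1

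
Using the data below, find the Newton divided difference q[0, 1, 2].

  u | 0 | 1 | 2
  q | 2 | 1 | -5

-5/2

q[0,1] = (1 - 2) / (1 - 0) = -1
q[1,2] = (-5 - 1) / (2 - 1) = -6
q[0,1,2] = (-6 - (-1)) / (2 - 0) = -5/2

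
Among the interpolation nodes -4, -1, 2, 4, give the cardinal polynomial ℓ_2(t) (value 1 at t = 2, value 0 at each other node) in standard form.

ℓ_2(t) = -(1/36)t^3 - (1/36)t^2 + (4/9)t + 4/9

ℓ_2(t) = (t + 4)(t + 1)(t - 4) / [(6)·(3)·(-2)]
       = (t^3 + t^2 - 16t - 16) / (-36)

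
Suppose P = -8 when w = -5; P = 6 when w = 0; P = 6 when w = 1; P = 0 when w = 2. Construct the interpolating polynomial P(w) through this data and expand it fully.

P(w) = -(38/105)w^3 - (67/35)w^2 + (239/105)w + 6

Newton's divided differences:
P[-5,0] = (6 - (-8)) / (0 - (-5)) = 14/5
P[0,1] = (6 - 6) / (1 - 0) = 0
P[1,2] = (0 - 6) / (2 - 1) = -6
P[-5,0,1] = (0 - 14/5) / (1 - (-5)) = -7/15
P[0,1,2] = (-6 - 0) / (2 - 0) = -3
P[-5,0,1,2] = (-3 - (-7/15)) / (2 - (-5)) = -38/105
P(w) = -8 + (14/5)·(w + 5) + (-7/15)·(w + 5)w + (-38/105)·(w + 5)w(w - 1)
Expanding: P(w) = -(38/105)w^3 - (67/35)w^2 + (239/105)w + 6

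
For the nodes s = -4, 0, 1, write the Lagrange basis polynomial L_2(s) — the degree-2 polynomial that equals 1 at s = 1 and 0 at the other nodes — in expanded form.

L_2(s) = (1/5)s^2 + (4/5)s

L_2(s) = (s + 4)s / [(5)·(1)]
       = (s^2 + 4s) / (5)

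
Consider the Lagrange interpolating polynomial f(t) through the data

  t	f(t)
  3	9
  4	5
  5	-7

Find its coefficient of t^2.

The leading coefficient equals the top divided difference f[3,4,5].
f[3,4] = (5 - 9) / (4 - 3) = -4
f[4,5] = (-7 - 5) / (5 - 4) = -12
f[3,4,5] = (-12 - (-4)) / (5 - 3) = -4

-4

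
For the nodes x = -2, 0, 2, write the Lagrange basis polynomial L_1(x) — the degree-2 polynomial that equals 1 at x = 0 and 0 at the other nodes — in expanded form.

L_1(x) = (x + 2)(x - 2) / [(2)·(-2)]
       = (x^2 - 4) / (-4)

L_1(x) = -(1/4)x^2 + 1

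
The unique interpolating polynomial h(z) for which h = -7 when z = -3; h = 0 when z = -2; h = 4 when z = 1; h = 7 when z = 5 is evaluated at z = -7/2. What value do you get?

Using Newton's divided-difference form:
h[-3,-2] = (0 - (-7)) / (-2 - (-3)) = 7
h[-2,1] = (4 - 0) / (1 - (-2)) = 4/3
h[1,5] = (7 - 4) / (5 - 1) = 3/4
h[-3,-2,1] = (4/3 - 7) / (1 - (-3)) = -17/12
h[-2,1,5] = (3/4 - 4/3) / (5 - (-2)) = -1/12
h[-3,-2,1,5] = (-1/12 - (-17/12)) / (5 - (-3)) = 1/6
h(-7/2) = -7 + 7·(-1/2) + (-17/12)·(-1/2)·(-3/2) + (1/6)·(-1/2)·(-3/2)·(-9/2) = -97/8

-97/8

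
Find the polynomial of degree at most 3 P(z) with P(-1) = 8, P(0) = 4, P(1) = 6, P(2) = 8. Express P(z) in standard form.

P(z) = -z^3 + 3z^2 + 4

L_0(z) = z(z - 1)(z - 2) / [-6] = -(1/6)z^3 + (1/2)z^2 - (1/3)z
L_1(z) = (z + 1)(z - 1)(z - 2) / [2] = (1/2)z^3 - z^2 - (1/2)z + 1
L_2(z) = (z + 1)z(z - 2) / [-2] = -(1/2)z^3 + (1/2)z^2 + z
L_3(z) = (z + 1)z(z - 1) / [6] = (1/6)z^3 - (1/6)z
P(z) = 8·L_0 + 4·L_1 + 6·L_2 + 8·L_3
  8·L_0(z) = -(4/3)z^3 + 4z^2 - (8/3)z
  4·L_1(z) = 2z^3 - 4z^2 - 2z + 4
  6·L_2(z) = -3z^3 + 3z^2 + 6z
  8·L_3(z) = (4/3)z^3 - (4/3)z
Adding term by term: -z^3 + 3z^2 + 4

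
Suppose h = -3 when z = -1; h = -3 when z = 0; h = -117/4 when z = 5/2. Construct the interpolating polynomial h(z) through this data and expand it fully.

h(z) = -3z^2 - 3z - 3

L_0(z) = z(z - 5/2) / [7/2] = (2/7)z^2 - (5/7)z
L_1(z) = (z + 1)(z - 5/2) / [-5/2] = -(2/5)z^2 + (3/5)z + 1
L_2(z) = (z + 1)z / [35/4] = (4/35)z^2 + (4/35)z
h(z) = (-3)·L_0 + (-3)·L_1 + (-117/4)·L_2
  (-3)·L_0(z) = -(6/7)z^2 + (15/7)z
  (-3)·L_1(z) = (6/5)z^2 - (9/5)z - 3
  (-117/4)·L_2(z) = -(117/35)z^2 - (117/35)z
Adding term by term: -3z^2 - 3z - 3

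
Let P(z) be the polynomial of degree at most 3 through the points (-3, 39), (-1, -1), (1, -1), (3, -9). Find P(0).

-3

Using Newton's divided-difference form:
P[-3,-1] = (-1 - 39) / (-1 - (-3)) = -20
P[-1,1] = (-1 - (-1)) / (1 - (-1)) = 0
P[1,3] = (-9 - (-1)) / (3 - 1) = -4
P[-3,-1,1] = (0 - (-20)) / (1 - (-3)) = 5
P[-1,1,3] = (-4 - 0) / (3 - (-1)) = -1
P[-3,-1,1,3] = (-1 - 5) / (3 - (-3)) = -1
P(0) = 39 + (-20)·(3) + 5·(3)·(1) + (-1)·(3)·(1)·(-1) = -3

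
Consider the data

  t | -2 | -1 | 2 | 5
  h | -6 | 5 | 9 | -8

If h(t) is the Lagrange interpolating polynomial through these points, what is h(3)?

L_0(3) = (4)·(1)·(-2)/[(-1)·(-4)·(-7)] = 2/7
L_1(3) = (5)·(1)·(-2)/[(1)·(-3)·(-6)] = -5/9
L_2(3) = (5)·(4)·(-2)/[(4)·(3)·(-3)] = 10/9
L_3(3) = (5)·(4)·(1)/[(7)·(6)·(3)] = 10/63
Sum: (-6)·(2/7) + 5·(-5/9) + 9·(10/9) + (-8)·(10/63) = 89/21

89/21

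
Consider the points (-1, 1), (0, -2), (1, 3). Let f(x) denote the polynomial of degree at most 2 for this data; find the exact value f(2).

16

Evaluate each Lagrange basis at x = 2:
L_0(2) = (2)·(1)/[(-1)·(-2)] = 1
L_1(2) = (3)·(1)/[(1)·(-1)] = -3
L_2(2) = (3)·(2)/[(2)·(1)] = 3
Sum: 1·(1) + (-2)·(-3) + 3·(3) = 16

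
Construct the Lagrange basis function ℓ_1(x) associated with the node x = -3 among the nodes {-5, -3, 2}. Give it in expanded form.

ℓ_1(x) = (x + 5)(x - 2) / [(2)·(-5)]
       = (x^2 + 3x - 10) / (-10)

ℓ_1(x) = -(1/10)x^2 - (3/10)x + 1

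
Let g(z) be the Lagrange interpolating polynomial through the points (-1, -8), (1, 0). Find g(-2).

Evaluate each Lagrange basis at z = -2:
L_0(-2) = (-3)/[(-2)] = 3/2
L_1(-2) = (-1)/[(2)] = -1/2
Sum: (-8)·(3/2) + 0 = -12

-12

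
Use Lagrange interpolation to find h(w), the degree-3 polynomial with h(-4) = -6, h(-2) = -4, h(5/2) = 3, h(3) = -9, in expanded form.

h(w) = -(608/819)w^3 - (98/39)w^2 + (785/117)w + 3694/273

Build the Lagrange basis polynomials:
L_0(w) = (w + 2)(w - 5/2)(w - 3) / [-91] = -(1/91)w^3 + (1/26)w^2 + (1/26)w - 15/91
L_1(w) = (w + 4)(w - 5/2)(w - 3) / [45] = (1/45)w^3 - (1/30)w^2 - (29/90)w + 2/3
L_2(w) = (w + 4)(w + 2)(w - 3) / [-117/8] = -(8/117)w^3 - (8/39)w^2 + (80/117)w + 64/39
L_3(w) = (w + 4)(w + 2)(w - 5/2) / [35/2] = (2/35)w^3 + (1/5)w^2 - (2/5)w - 8/7
h(w) = (-6)·L_0 + (-4)·L_1 + 3·L_2 + (-9)·L_3
  (-6)·L_0(w) = (6/91)w^3 - (3/13)w^2 - (3/13)w + 90/91
  (-4)·L_1(w) = -(4/45)w^3 + (2/15)w^2 + (58/45)w - 8/3
  3·L_2(w) = -(8/39)w^3 - (8/13)w^2 + (80/39)w + 64/13
  (-9)·L_3(w) = -(18/35)w^3 - (9/5)w^2 + (18/5)w + 72/7
Adding term by term: -(608/819)w^3 - (98/39)w^2 + (785/117)w + 3694/273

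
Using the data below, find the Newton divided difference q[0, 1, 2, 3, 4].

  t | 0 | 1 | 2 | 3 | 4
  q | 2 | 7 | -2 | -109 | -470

q[0,1] = (7 - 2) / (1 - 0) = 5
q[1,2] = (-2 - 7) / (2 - 1) = -9
q[2,3] = (-109 - (-2)) / (3 - 2) = -107
q[3,4] = (-470 - (-109)) / (4 - 3) = -361
q[0,1,2] = (-9 - 5) / (2 - 0) = -7
q[1,2,3] = (-107 - (-9)) / (3 - 1) = -49
q[2,3,4] = (-361 - (-107)) / (4 - 2) = -127
q[0,1,2,3] = (-49 - (-7)) / (3 - 0) = -14
q[1,2,3,4] = (-127 - (-49)) / (4 - 1) = -26
q[0,1,2,3,4] = (-26 - (-14)) / (4 - 0) = -3

-3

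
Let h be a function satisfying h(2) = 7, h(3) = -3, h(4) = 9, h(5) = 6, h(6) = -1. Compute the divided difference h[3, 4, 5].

h[3,4] = (9 - (-3)) / (4 - 3) = 12
h[4,5] = (6 - 9) / (5 - 4) = -3
h[3,4,5] = (-3 - 12) / (5 - 3) = -15/2

-15/2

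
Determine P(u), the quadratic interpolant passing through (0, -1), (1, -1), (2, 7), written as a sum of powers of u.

Newton's divided differences:
P[0,1] = (-1 - (-1)) / (1 - 0) = 0
P[1,2] = (7 - (-1)) / (2 - 1) = 8
P[0,1,2] = (8 - 0) / (2 - 0) = 4
P(u) = -1 + 4·u(u - 1)
Expanding: P(u) = 4u^2 - 4u - 1

P(u) = 4u^2 - 4u - 1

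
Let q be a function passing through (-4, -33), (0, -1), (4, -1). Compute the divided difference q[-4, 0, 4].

-1

q[-4,0] = (-1 - (-33)) / (0 - (-4)) = 8
q[0,4] = (-1 - (-1)) / (4 - 0) = 0
q[-4,0,4] = (0 - 8) / (4 - (-4)) = -1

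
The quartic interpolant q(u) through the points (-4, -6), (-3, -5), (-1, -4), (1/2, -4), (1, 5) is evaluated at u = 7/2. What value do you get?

L_0(7/2) = (13/2)·(9/2)·(3)·(5/2)/[(-1)·(-3)·(-9/2)·(-5)] = 13/4
L_1(7/2) = (15/2)·(9/2)·(3)·(5/2)/[(1)·(-2)·(-7/2)·(-4)] = -2025/224
L_2(7/2) = (15/2)·(13/2)·(3)·(5/2)/[(3)·(2)·(-3/2)·(-2)] = 325/16
L_3(7/2) = (15/2)·(13/2)·(9/2)·(5/2)/[(9/2)·(7/2)·(3/2)·(-1/2)] = -325/7
L_4(7/2) = (15/2)·(13/2)·(9/2)·(3)/[(5)·(4)·(2)·(1/2)] = 1053/32
Sum: (-6)·(13/4) + (-5)·(-2025/224) + (-4)·(325/16) + (-4)·(-325/7) + 5·(1053/32) = 16503/56

16503/56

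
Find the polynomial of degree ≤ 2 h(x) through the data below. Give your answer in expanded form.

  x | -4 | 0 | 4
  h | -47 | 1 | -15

h(x) = -2x^2 + 4x + 1

Build the Lagrange basis polynomials:
L_0(x) = x(x - 4) / [32] = (1/32)x^2 - (1/8)x
L_1(x) = (x + 4)(x - 4) / [-16] = -(1/16)x^2 + 1
L_2(x) = (x + 4)x / [32] = (1/32)x^2 + (1/8)x
h(x) = (-47)·L_0 + 1·L_1 + (-15)·L_2
  (-47)·L_0(x) = -(47/32)x^2 + (47/8)x
  1·L_1(x) = -(1/16)x^2 + 1
  (-15)·L_2(x) = -(15/32)x^2 - (15/8)x
Adding term by term: -2x^2 + 4x + 1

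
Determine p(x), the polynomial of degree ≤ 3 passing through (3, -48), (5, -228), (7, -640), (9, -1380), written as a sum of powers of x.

p(x) = -2x^3 + x^2 - 3

L_0(x) = (x - 5)(x - 7)(x - 9) / [-48] = -(1/48)x^3 + (7/16)x^2 - (143/48)x + 105/16
L_1(x) = (x - 3)(x - 7)(x - 9) / [16] = (1/16)x^3 - (19/16)x^2 + (111/16)x - 189/16
L_2(x) = (x - 3)(x - 5)(x - 9) / [-16] = -(1/16)x^3 + (17/16)x^2 - (87/16)x + 135/16
L_3(x) = (x - 3)(x - 5)(x - 7) / [48] = (1/48)x^3 - (5/16)x^2 + (71/48)x - 35/16
p(x) = (-48)·L_0 + (-228)·L_1 + (-640)·L_2 + (-1380)·L_3
  (-48)·L_0(x) = x^3 - 21x^2 + 143x - 315
  (-228)·L_1(x) = -(57/4)x^3 + (1083/4)x^2 - (6327/4)x + 10773/4
  (-640)·L_2(x) = 40x^3 - 680x^2 + 3480x - 5400
  (-1380)·L_3(x) = -(115/4)x^3 + (1725/4)x^2 - (8165/4)x + 12075/4
Adding term by term: -2x^3 + x^2 - 3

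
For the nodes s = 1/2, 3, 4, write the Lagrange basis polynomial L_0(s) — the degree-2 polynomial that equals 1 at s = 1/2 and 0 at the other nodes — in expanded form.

L_0(s) = (4/35)s^2 - (4/5)s + 48/35

L_0(s) = (s - 3)(s - 4) / [(-5/2)·(-7/2)]
       = (s^2 - 7s + 12) / (35/4)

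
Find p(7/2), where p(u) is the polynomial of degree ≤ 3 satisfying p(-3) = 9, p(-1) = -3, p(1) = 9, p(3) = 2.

Evaluate each Lagrange basis at u = 7/2:
L_0(7/2) = (9/2)·(5/2)·(1/2)/[(-2)·(-4)·(-6)] = -15/128
L_1(7/2) = (13/2)·(5/2)·(1/2)/[(2)·(-2)·(-4)] = 65/128
L_2(7/2) = (13/2)·(9/2)·(1/2)/[(4)·(2)·(-2)] = -117/128
L_3(7/2) = (13/2)·(9/2)·(5/2)/[(6)·(4)·(2)] = 195/128
Sum: 9·(-15/128) + (-3)·(65/128) + 9·(-117/128) + 2·(195/128) = -993/128

-993/128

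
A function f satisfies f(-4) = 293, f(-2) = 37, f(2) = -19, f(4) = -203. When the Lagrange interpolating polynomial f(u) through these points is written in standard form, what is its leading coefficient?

The leading coefficient equals the top divided difference f[-4,-2,2,4].
f[-4,-2] = (37 - 293) / (-2 - (-4)) = -128
f[-2,2] = (-19 - 37) / (2 - (-2)) = -14
f[2,4] = (-203 - (-19)) / (4 - 2) = -92
f[-4,-2,2] = (-14 - (-128)) / (2 - (-4)) = 19
f[-2,2,4] = (-92 - (-14)) / (4 - (-2)) = -13
f[-4,-2,2,4] = (-13 - 19) / (4 - (-4)) = -4

-4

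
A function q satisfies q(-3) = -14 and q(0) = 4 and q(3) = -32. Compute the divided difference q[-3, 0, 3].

-3

q[-3,0] = (4 - (-14)) / (0 - (-3)) = 6
q[0,3] = (-32 - 4) / (3 - 0) = -12
q[-3,0,3] = (-12 - 6) / (3 - (-3)) = -3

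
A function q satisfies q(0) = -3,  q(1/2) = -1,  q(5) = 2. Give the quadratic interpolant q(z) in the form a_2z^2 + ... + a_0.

q(z) = -(2/3)z^2 + (13/3)z - 3

Build the Lagrange basis polynomials:
L_0(z) = (z - 1/2)(z - 5) / [5/2] = (2/5)z^2 - (11/5)z + 1
L_1(z) = z(z - 5) / [-9/4] = -(4/9)z^2 + (20/9)z
L_2(z) = z(z - 1/2) / [45/2] = (2/45)z^2 - (1/45)z
q(z) = (-3)·L_0 + (-1)·L_1 + 2·L_2
  (-3)·L_0(z) = -(6/5)z^2 + (33/5)z - 3
  (-1)·L_1(z) = (4/9)z^2 - (20/9)z
  2·L_2(z) = (4/45)z^2 - (2/45)z
Adding term by term: -(2/3)z^2 + (13/3)z - 3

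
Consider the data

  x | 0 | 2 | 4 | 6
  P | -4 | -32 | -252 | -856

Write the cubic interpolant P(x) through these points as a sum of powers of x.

Newton's divided differences:
P[0,2] = (-32 - (-4)) / (2 - 0) = -14
P[2,4] = (-252 - (-32)) / (4 - 2) = -110
P[4,6] = (-856 - (-252)) / (6 - 4) = -302
P[0,2,4] = (-110 - (-14)) / (4 - 0) = -24
P[2,4,6] = (-302 - (-110)) / (6 - 2) = -48
P[0,2,4,6] = (-48 - (-24)) / (6 - 0) = -4
P(x) = -4 + (-14)·x + (-24)·x(x - 2) + (-4)·x(x - 2)(x - 4)
Expanding: P(x) = -4x^3 + 2x - 4

P(x) = -4x^3 + 2x - 4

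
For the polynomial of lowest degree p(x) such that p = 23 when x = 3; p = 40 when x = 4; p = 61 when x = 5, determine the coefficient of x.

L_0(x) = (x - 4)(x - 5) / [2] = (1/2)x^2 - (9/2)x + 10
L_1(x) = (x - 3)(x - 5) / [-1] = -x^2 + 8x - 15
L_2(x) = (x - 3)(x - 4) / [2] = (1/2)x^2 - (7/2)x + 6
p(x) = 23·L_0 + 40·L_1 + 61·L_2
Only the coefficient of x is needed; take it from each L_i and combine:
23·(-9/2) + 40·(8) + 61·(-7/2) = 3

3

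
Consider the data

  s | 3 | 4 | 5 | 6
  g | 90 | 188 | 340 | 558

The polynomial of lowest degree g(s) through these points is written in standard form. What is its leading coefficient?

The leading coefficient equals the top divided difference g[3,4,5,6].
g[3,4] = (188 - 90) / (4 - 3) = 98
g[4,5] = (340 - 188) / (5 - 4) = 152
g[5,6] = (558 - 340) / (6 - 5) = 218
g[3,4,5] = (152 - 98) / (5 - 3) = 27
g[4,5,6] = (218 - 152) / (6 - 4) = 33
g[3,4,5,6] = (33 - 27) / (6 - 3) = 2

2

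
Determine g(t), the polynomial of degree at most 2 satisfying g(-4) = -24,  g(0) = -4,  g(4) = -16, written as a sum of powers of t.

Newton's divided differences:
g[-4,0] = (-4 - (-24)) / (0 - (-4)) = 5
g[0,4] = (-16 - (-4)) / (4 - 0) = -3
g[-4,0,4] = (-3 - 5) / (4 - (-4)) = -1
g(t) = -24 + 5·(t + 4) + (-1)·(t + 4)t
Expanding: g(t) = -t^2 + t - 4

g(t) = -t^2 + t - 4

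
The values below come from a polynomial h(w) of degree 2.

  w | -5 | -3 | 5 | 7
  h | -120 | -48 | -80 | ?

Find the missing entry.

-168

The 3 known values determine h uniquely (degree ≤ 2).
L_0(7) = (10)·(2)/[(-2)·(-10)] = 1
L_1(7) = (12)·(2)/[(2)·(-8)] = -3/2
L_2(7) = (12)·(10)/[(10)·(8)] = 3/2
Sum: (-120)·(1) + (-48)·(-3/2) + (-80)·(3/2) = -168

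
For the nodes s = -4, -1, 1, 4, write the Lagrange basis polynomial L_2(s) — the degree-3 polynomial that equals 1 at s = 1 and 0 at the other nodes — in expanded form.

L_2(s) = -(1/30)s^3 - (1/30)s^2 + (8/15)s + 8/15

L_2(s) = (s + 4)(s + 1)(s - 4) / [(5)·(2)·(-3)]
       = (s^3 + s^2 - 16s - 16) / (-30)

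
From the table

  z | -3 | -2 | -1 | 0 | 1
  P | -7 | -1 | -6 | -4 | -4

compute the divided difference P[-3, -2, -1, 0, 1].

P[-3,-2] = (-1 - (-7)) / (-2 - (-3)) = 6
P[-2,-1] = (-6 - (-1)) / (-1 - (-2)) = -5
P[-1,0] = (-4 - (-6)) / (0 - (-1)) = 2
P[0,1] = (-4 - (-4)) / (1 - 0) = 0
P[-3,-2,-1] = (-5 - 6) / (-1 - (-3)) = -11/2
P[-2,-1,0] = (2 - (-5)) / (0 - (-2)) = 7/2
P[-1,0,1] = (0 - 2) / (1 - (-1)) = -1
P[-3,-2,-1,0] = (7/2 - (-11/2)) / (0 - (-3)) = 3
P[-2,-1,0,1] = (-1 - 7/2) / (1 - (-2)) = -3/2
P[-3,-2,-1,0,1] = (-3/2 - 3) / (1 - (-3)) = -9/8

-9/8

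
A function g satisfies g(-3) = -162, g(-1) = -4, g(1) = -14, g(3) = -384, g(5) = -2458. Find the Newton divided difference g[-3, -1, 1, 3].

-4

g[-3,-1] = (-4 - (-162)) / (-1 - (-3)) = 79
g[-1,1] = (-14 - (-4)) / (1 - (-1)) = -5
g[1,3] = (-384 - (-14)) / (3 - 1) = -185
g[-3,-1,1] = (-5 - 79) / (1 - (-3)) = -21
g[-1,1,3] = (-185 - (-5)) / (3 - (-1)) = -45
g[-3,-1,1,3] = (-45 - (-21)) / (3 - (-3)) = -4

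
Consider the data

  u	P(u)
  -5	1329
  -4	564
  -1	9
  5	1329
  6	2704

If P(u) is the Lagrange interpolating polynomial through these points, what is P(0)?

Evaluate each Lagrange basis at u = 0:
L_0(0) = (4)·(1)·(-5)·(-6)/[(-1)·(-4)·(-10)·(-11)] = 3/11
L_1(0) = (5)·(1)·(-5)·(-6)/[(1)·(-3)·(-9)·(-10)] = -5/9
L_2(0) = (5)·(4)·(-5)·(-6)/[(4)·(3)·(-6)·(-7)] = 25/21
L_3(0) = (5)·(4)·(1)·(-6)/[(10)·(9)·(6)·(-1)] = 2/9
L_4(0) = (5)·(4)·(1)·(-5)/[(11)·(10)·(7)·(1)] = -10/77
Sum: 1329·(3/11) + 564·(-5/9) + 9·(25/21) + 1329·(2/9) + 2704·(-10/77) = 4

4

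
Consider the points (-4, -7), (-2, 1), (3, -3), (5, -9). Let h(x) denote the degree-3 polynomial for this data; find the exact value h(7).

Evaluate each Lagrange basis at x = 7:
L_0(7) = (9)·(4)·(2)/[(-2)·(-7)·(-9)] = -4/7
L_1(7) = (11)·(4)·(2)/[(2)·(-5)·(-7)] = 44/35
L_2(7) = (11)·(9)·(2)/[(7)·(5)·(-2)] = -99/35
L_3(7) = (11)·(9)·(4)/[(9)·(7)·(2)] = 22/7
Sum: (-7)·(-4/7) + 1·(44/35) + (-3)·(-99/35) + (-9)·(22/7) = -509/35

-509/35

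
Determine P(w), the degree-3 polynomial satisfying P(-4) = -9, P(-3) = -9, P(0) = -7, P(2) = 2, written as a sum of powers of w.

Build the Lagrange basis polynomials:
L_0(w) = (w + 3)w(w - 2) / [-24] = -(1/24)w^3 - (1/24)w^2 + (1/4)w
L_1(w) = (w + 4)w(w - 2) / [15] = (1/15)w^3 + (2/15)w^2 - (8/15)w
L_2(w) = (w + 4)(w + 3)(w - 2) / [-24] = -(1/24)w^3 - (5/24)w^2 + (1/12)w + 1
L_3(w) = (w + 4)(w + 3)w / [60] = (1/60)w^3 + (7/60)w^2 + (1/5)w
P(w) = (-9)·L_0 + (-9)·L_1 + (-7)·L_2 + 2·L_3
  (-9)·L_0(w) = (3/8)w^3 + (3/8)w^2 - (9/4)w
  (-9)·L_1(w) = -(3/5)w^3 - (6/5)w^2 + (24/5)w
  (-7)·L_2(w) = (7/24)w^3 + (35/24)w^2 - (7/12)w - 7
  2·L_3(w) = (1/30)w^3 + (7/30)w^2 + (2/5)w
Adding term by term: (1/10)w^3 + (13/15)w^2 + (71/30)w - 7

P(w) = (1/10)w^3 + (13/15)w^2 + (71/30)w - 7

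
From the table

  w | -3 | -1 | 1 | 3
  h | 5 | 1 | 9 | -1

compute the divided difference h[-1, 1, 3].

-9/4

h[-1,1] = (9 - 1) / (1 - (-1)) = 4
h[1,3] = (-1 - 9) / (3 - 1) = -5
h[-1,1,3] = (-5 - 4) / (3 - (-1)) = -9/4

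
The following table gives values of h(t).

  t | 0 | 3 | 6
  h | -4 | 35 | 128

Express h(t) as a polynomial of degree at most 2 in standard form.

h(t) = 3t^2 + 4t - 4

Build the Lagrange basis polynomials:
L_0(t) = (t - 3)(t - 6) / [18] = (1/18)t^2 - (1/2)t + 1
L_1(t) = t(t - 6) / [-9] = -(1/9)t^2 + (2/3)t
L_2(t) = t(t - 3) / [18] = (1/18)t^2 - (1/6)t
h(t) = (-4)·L_0 + 35·L_1 + 128·L_2
  (-4)·L_0(t) = -(2/9)t^2 + 2t - 4
  35·L_1(t) = -(35/9)t^2 + (70/3)t
  128·L_2(t) = (64/9)t^2 - (64/3)t
Adding term by term: 3t^2 + 4t - 4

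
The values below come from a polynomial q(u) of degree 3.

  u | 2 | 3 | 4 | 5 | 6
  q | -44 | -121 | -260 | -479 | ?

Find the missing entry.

-796

The 4 known values determine q uniquely (degree ≤ 3).
Evaluate each Lagrange basis at u = 6:
L_0(6) = (3)·(2)·(1)/[(-1)·(-2)·(-3)] = -1
L_1(6) = (4)·(2)·(1)/[(1)·(-1)·(-2)] = 4
L_2(6) = (4)·(3)·(1)/[(2)·(1)·(-1)] = -6
L_3(6) = (4)·(3)·(2)/[(3)·(2)·(1)] = 4
Sum: (-44)·(-1) + (-121)·(4) + (-260)·(-6) + (-479)·(4) = -796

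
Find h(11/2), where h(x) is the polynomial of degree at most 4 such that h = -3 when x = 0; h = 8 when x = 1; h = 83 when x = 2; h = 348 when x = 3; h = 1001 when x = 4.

53093/16

L_0(11/2) = (9/2)·(7/2)·(5/2)·(3/2)/[(-1)·(-2)·(-3)·(-4)] = 315/128
L_1(11/2) = (11/2)·(7/2)·(5/2)·(3/2)/[(1)·(-1)·(-2)·(-3)] = -385/32
L_2(11/2) = (11/2)·(9/2)·(5/2)·(3/2)/[(2)·(1)·(-1)·(-2)] = 1485/64
L_3(11/2) = (11/2)·(9/2)·(7/2)·(3/2)/[(3)·(2)·(1)·(-1)] = -693/32
L_4(11/2) = (11/2)·(9/2)·(7/2)·(5/2)/[(4)·(3)·(2)·(1)] = 1155/128
Sum: (-3)·(315/128) + 8·(-385/32) + 83·(1485/64) + 348·(-693/32) + 1001·(1155/128) = 53093/16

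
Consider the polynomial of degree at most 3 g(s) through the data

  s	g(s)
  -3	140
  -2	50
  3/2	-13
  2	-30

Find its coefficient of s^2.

2

L_0(s) = (s + 2)(s - 3/2)(s - 2) / [-45/2] = -(2/45)s^3 + (1/15)s^2 + (8/45)s - 4/15
L_1(s) = (s + 3)(s - 3/2)(s - 2) / [14] = (1/14)s^3 - (1/28)s^2 - (15/28)s + 9/14
L_2(s) = (s + 3)(s + 2)(s - 2) / [-63/8] = -(8/63)s^3 - (8/21)s^2 + (32/63)s + 32/21
L_3(s) = (s + 3)(s + 2)(s - 3/2) / [10] = (1/10)s^3 + (7/20)s^2 - (3/20)s - 9/10
g(s) = 140·L_0 + 50·L_1 + (-13)·L_2 + (-30)·L_3
Only the coefficient of s^2 is needed; take it from each L_i and combine:
140·(1/15) + 50·(-1/28) + (-13)·(-8/21) + (-30)·(7/20) = 2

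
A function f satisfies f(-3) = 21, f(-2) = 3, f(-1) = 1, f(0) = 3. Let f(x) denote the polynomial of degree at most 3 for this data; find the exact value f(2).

-29

Evaluate each Lagrange basis at x = 2:
L_0(2) = (4)·(3)·(2)/[(-1)·(-2)·(-3)] = -4
L_1(2) = (5)·(3)·(2)/[(1)·(-1)·(-2)] = 15
L_2(2) = (5)·(4)·(2)/[(2)·(1)·(-1)] = -20
L_3(2) = (5)·(4)·(3)/[(3)·(2)·(1)] = 10
Sum: 21·(-4) + 3·(15) + 1·(-20) + 3·(10) = -29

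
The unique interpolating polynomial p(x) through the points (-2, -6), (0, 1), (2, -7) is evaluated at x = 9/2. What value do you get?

Using Newton's divided-difference form:
p[-2,0] = (1 - (-6)) / (0 - (-2)) = 7/2
p[0,2] = (-7 - 1) / (2 - 0) = -4
p[-2,0,2] = (-4 - 7/2) / (2 - (-2)) = -15/8
p(9/2) = -6 + (7/2)·(13/2) + (-15/8)·(13/2)·(9/2) = -1219/32

-1219/32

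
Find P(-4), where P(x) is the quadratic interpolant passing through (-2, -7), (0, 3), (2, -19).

Evaluate each Lagrange basis at x = -4:
L_0(-4) = (-4)·(-6)/[(-2)·(-4)] = 3
L_1(-4) = (-2)·(-6)/[(2)·(-2)] = -3
L_2(-4) = (-2)·(-4)/[(4)·(2)] = 1
Sum: (-7)·(3) + 3·(-3) + (-19)·(1) = -49

-49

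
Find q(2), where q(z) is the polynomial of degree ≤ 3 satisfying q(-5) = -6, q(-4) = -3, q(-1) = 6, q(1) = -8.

Evaluate each Lagrange basis at z = 2:
L_0(2) = (6)·(3)·(1)/[(-1)·(-4)·(-6)] = -3/4
L_1(2) = (7)·(3)·(1)/[(1)·(-3)·(-5)] = 7/5
L_2(2) = (7)·(6)·(1)/[(4)·(3)·(-2)] = -7/4
L_3(2) = (7)·(6)·(3)/[(6)·(5)·(2)] = 21/10
Sum: (-6)·(-3/4) + (-3)·(7/5) + 6·(-7/4) + (-8)·(21/10) = -27

-27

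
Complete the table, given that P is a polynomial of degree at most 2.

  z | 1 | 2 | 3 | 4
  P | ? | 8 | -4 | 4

The 3 known values determine P uniquely (degree ≤ 2).
L_0(1) = (-2)·(-3)/[(-1)·(-2)] = 3
L_1(1) = (-1)·(-3)/[(1)·(-1)] = -3
L_2(1) = (-1)·(-2)/[(2)·(1)] = 1
Sum: 8·(3) + (-4)·(-3) + 4·(1) = 40

40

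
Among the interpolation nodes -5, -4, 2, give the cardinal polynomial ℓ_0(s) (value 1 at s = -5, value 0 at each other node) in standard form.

ℓ_0(s) = (1/7)s^2 + (2/7)s - 8/7

ℓ_0(s) = (s + 4)(s - 2) / [(-1)·(-7)]
       = (s^2 + 2s - 8) / (7)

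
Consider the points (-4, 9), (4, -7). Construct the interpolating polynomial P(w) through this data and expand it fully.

Build the Lagrange basis polynomials:
L_0(w) = (w - 4) / [-8] = -(1/8)w + 1/2
L_1(w) = (w + 4) / [8] = (1/8)w + 1/2
P(w) = 9·L_0 + (-7)·L_1
  9·L_0(w) = -(9/8)w + 9/2
  (-7)·L_1(w) = -(7/8)w - 7/2
Adding term by term: -2w + 1

P(w) = -2w + 1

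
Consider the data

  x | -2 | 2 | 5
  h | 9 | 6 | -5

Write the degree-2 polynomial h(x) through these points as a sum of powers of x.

h(x) = -(5/12)x^2 - (3/4)x + 55/6

Newton's divided differences:
h[-2,2] = (6 - 9) / (2 - (-2)) = -3/4
h[2,5] = (-5 - 6) / (5 - 2) = -11/3
h[-2,2,5] = (-11/3 - (-3/4)) / (5 - (-2)) = -5/12
h(x) = 9 + (-3/4)·(x + 2) + (-5/12)·(x + 2)(x - 2)
Expanding: h(x) = -(5/12)x^2 - (3/4)x + 55/6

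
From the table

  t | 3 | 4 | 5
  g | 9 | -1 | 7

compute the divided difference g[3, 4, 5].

g[3,4] = (-1 - 9) / (4 - 3) = -10
g[4,5] = (7 - (-1)) / (5 - 4) = 8
g[3,4,5] = (8 - (-10)) / (5 - 3) = 9

9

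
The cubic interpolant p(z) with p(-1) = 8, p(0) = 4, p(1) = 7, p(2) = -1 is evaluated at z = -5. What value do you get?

454

Evaluate each Lagrange basis at z = -5:
L_0(-5) = (-5)·(-6)·(-7)/[(-1)·(-2)·(-3)] = 35
L_1(-5) = (-4)·(-6)·(-7)/[(1)·(-1)·(-2)] = -84
L_2(-5) = (-4)·(-5)·(-7)/[(2)·(1)·(-1)] = 70
L_3(-5) = (-4)·(-5)·(-6)/[(3)·(2)·(1)] = -20
Sum: 8·(35) + 4·(-84) + 7·(70) + (-1)·(-20) = 454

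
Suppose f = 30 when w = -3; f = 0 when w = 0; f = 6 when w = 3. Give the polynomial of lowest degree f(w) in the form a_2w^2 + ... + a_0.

L_0(w) = w(w - 3) / [18] = (1/18)w^2 - (1/6)w
L_1(w) = (w + 3)(w - 3) / [-9] = -(1/9)w^2 + 1
L_2(w) = (w + 3)w / [18] = (1/18)w^2 + (1/6)w
f(w) = 30·L_0 + 0·L_1 + 6·L_2
  30·L_0(w) = (5/3)w^2 - 5w
  0·L_1(w) = 0
  6·L_2(w) = (1/3)w^2 + w
Adding term by term: 2w^2 - 4w

f(w) = 2w^2 - 4w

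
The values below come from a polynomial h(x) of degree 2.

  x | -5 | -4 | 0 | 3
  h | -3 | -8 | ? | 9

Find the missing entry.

The 3 known values determine h uniquely (degree ≤ 2).
L_0(0) = (4)·(-3)/[(-1)·(-8)] = -3/2
L_1(0) = (5)·(-3)/[(1)·(-7)] = 15/7
L_2(0) = (5)·(4)/[(8)·(7)] = 5/14
Sum: (-3)·(-3/2) + (-8)·(15/7) + 9·(5/14) = -66/7

-66/7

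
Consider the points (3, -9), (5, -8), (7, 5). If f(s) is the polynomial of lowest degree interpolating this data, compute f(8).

Evaluate each Lagrange basis at s = 8:
L_0(8) = (3)·(1)/[(-2)·(-4)] = 3/8
L_1(8) = (5)·(1)/[(2)·(-2)] = -5/4
L_2(8) = (5)·(3)/[(4)·(2)] = 15/8
Sum: (-9)·(3/8) + (-8)·(-5/4) + 5·(15/8) = 16

16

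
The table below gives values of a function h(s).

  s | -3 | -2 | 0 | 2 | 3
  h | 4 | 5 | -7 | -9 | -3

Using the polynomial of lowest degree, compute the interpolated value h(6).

53/5

Evaluate each Lagrange basis at s = 6:
L_0(6) = (8)·(6)·(4)·(3)/[(-1)·(-3)·(-5)·(-6)] = 32/5
L_1(6) = (9)·(6)·(4)·(3)/[(1)·(-2)·(-4)·(-5)] = -81/5
L_2(6) = (9)·(8)·(4)·(3)/[(3)·(2)·(-2)·(-3)] = 24
L_3(6) = (9)·(8)·(6)·(3)/[(5)·(4)·(2)·(-1)] = -162/5
L_4(6) = (9)·(8)·(6)·(4)/[(6)·(5)·(3)·(1)] = 96/5
Sum: 4·(32/5) + 5·(-81/5) + (-7)·(24) + (-9)·(-162/5) + (-3)·(96/5) = 53/5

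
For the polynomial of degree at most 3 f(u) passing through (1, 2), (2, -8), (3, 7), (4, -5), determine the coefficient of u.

-857/6

L_0(u) = (u - 2)(u - 3)(u - 4) / [-6] = -(1/6)u^3 + (3/2)u^2 - (13/3)u + 4
L_1(u) = (u - 1)(u - 3)(u - 4) / [2] = (1/2)u^3 - 4u^2 + (19/2)u - 6
L_2(u) = (u - 1)(u - 2)(u - 4) / [-2] = -(1/2)u^3 + (7/2)u^2 - 7u + 4
L_3(u) = (u - 1)(u - 2)(u - 3) / [6] = (1/6)u^3 - u^2 + (11/6)u - 1
f(u) = 2·L_0 + (-8)·L_1 + 7·L_2 + (-5)·L_3
Only the coefficient of u is needed; take it from each L_i and combine:
2·(-13/3) + (-8)·(19/2) + 7·(-7) + (-5)·(11/6) = -857/6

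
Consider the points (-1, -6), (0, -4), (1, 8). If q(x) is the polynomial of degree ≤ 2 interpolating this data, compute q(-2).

2

Using Newton's divided-difference form:
q[-1,0] = (-4 - (-6)) / (0 - (-1)) = 2
q[0,1] = (8 - (-4)) / (1 - 0) = 12
q[-1,0,1] = (12 - 2) / (1 - (-1)) = 5
q(-2) = -6 + 2·(-1) + 5·(-1)·(-2) = 2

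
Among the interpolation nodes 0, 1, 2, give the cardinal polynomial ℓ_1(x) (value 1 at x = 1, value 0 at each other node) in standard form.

ℓ_1(x) = -x^2 + 2x

ℓ_1(x) = x(x - 2) / [(1)·(-1)]
       = (x^2 - 2x) / (-1)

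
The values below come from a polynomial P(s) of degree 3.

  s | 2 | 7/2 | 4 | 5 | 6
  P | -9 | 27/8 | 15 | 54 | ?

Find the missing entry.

The 4 known values determine P uniquely (degree ≤ 3).
L_0(6) = (5/2)·(2)·(1)/[(-3/2)·(-2)·(-3)] = -5/9
L_1(6) = (4)·(2)·(1)/[(3/2)·(-1/2)·(-3/2)] = 64/9
L_2(6) = (4)·(5/2)·(1)/[(2)·(1/2)·(-1)] = -10
L_3(6) = (4)·(5/2)·(2)/[(3)·(3/2)·(1)] = 40/9
Sum: (-9)·(-5/9) + 27/8·(64/9) + 15·(-10) + 54·(40/9) = 119

119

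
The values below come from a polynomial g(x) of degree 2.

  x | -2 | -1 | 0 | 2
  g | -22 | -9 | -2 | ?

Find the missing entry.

-6

The 3 known values determine g uniquely (degree ≤ 2).
Evaluate each Lagrange basis at x = 2:
L_0(2) = (3)·(2)/[(-1)·(-2)] = 3
L_1(2) = (4)·(2)/[(1)·(-1)] = -8
L_2(2) = (4)·(3)/[(2)·(1)] = 6
Sum: (-22)·(3) + (-9)·(-8) + (-2)·(6) = -6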